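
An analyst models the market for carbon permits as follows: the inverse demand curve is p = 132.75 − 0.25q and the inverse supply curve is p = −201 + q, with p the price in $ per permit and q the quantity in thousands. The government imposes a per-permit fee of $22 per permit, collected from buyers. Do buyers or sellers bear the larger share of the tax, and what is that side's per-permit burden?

Rewrite in direct form: qd = 531 − 4p and qs = p + 201.
Without the tax, 531 − 4p = p + 201 gives 5p = 330, so p* = $66 and q* = 267.
With the tax collected from buyers, demand (in seller-price terms) shifts: qd = 531 − 4(p + 22).
Solving gives q = 249.4 with buyers paying $70.4 and sellers receiving $48.4 (the $22 wedge).
Per-permit burden: buyers $4.4, sellers $17.6.
Sellers take the larger share because supply is less price-elastic here (demand slope 4 vs supply slope 1).

Sellers bear the larger share: $17.6 per permit.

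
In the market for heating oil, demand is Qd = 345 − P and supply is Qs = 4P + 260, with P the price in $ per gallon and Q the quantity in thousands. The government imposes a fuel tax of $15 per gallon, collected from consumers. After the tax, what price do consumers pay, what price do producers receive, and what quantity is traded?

Before the tax: set 345 − P = 4P + 260 → P* = $17, Q* = 328.
With the tax collected from consumers, demand (in seller-price terms) shifts: Qd = 345 − (P + 15).
New equilibrium: consumers pay $29, producers receive $14, Q = 316. (Wedge: Pb − Ps = 15.)
The less price-elastic side of the market bears the larger share of a per-unit tax.

Consumers pay $29; producers receive $14; quantity = 316.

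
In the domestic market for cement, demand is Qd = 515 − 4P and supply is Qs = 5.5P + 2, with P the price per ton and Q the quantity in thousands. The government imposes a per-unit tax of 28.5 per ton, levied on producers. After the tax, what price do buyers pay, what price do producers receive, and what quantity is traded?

Buyers pay 70.5; producers receive 42; quantity = 233.

Without the tax, 515 − 4P = 5.5P + 2 gives 9.5P = 513, so P* = 54 and Q* = 299.
With the tax collected from producers, supply shifts: Qs = 5.5(P − 28.5) + 2.
New equilibrium: buyers pay 70.5, producers receive 42, Q = 233. (Wedge: Pb − Ps = 28.5.)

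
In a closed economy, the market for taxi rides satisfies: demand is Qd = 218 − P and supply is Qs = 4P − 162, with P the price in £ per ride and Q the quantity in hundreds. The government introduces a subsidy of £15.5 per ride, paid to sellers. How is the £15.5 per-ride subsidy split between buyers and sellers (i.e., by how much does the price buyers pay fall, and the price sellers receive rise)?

Without the subsidy, 218 − P = 4P − 162 gives 5P = 380, so P* = £76 and Q* = 142.
With a per-unit subsidy paid to sellers, each receives P + 15.5 per unit sold, so supply becomes Qs = 4(P + 15.5) − 162.
New equilibrium: buyers pay £63.6, sellers receive £79.1, Q = 154.4. (Wedge: Pb − Ps = −15.5.)
Gain to buyers: £12.4; to sellers: £3.1. (They sum to £15.5.)

Buyers gain £12.4 per ride; sellers gain £3.1 per ride.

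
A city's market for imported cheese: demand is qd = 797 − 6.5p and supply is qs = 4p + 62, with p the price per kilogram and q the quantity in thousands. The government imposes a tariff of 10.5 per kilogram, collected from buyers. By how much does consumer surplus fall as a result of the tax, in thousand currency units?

Consumer surplus falls by 1316 thousand.

Before the tax: set 797 − 6.5p = 4p + 62 → p* = 70, q* = 342.
With the tax collected from buyers, demand (in seller-price terms) shifts: qd = 797 − 6.5(p + 10.5).
Solving gives q = 316 with buyers paying 74 and sellers receiving 63.5 (the 10.5 wedge).
ΔCS is the trapezoid between Q = 316 and Q = 342 of height 4: ½ · (342 + 316) · 4 = 1316.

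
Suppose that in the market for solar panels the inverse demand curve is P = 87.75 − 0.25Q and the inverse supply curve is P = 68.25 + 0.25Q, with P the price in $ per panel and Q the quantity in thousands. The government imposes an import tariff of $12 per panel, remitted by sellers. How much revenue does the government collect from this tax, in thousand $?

Inverting to Q(P) form: Qd = 351 − 4P; Qs = 4P − 273.
Without the tax, 351 − 4P = 4P − 273 gives 8P = 624, so P* = $78 and Q* = 39.
With the tax collected from sellers, supply shifts: Qs = 4(P − 12) − 273.
New equilibrium: buyers pay $84, sellers receive $72, Q = 15. (Wedge: Pb − Ps = 12.)
Revenue = t · Q = 12 · 15 = $180.

Tax revenue = $180 thousand.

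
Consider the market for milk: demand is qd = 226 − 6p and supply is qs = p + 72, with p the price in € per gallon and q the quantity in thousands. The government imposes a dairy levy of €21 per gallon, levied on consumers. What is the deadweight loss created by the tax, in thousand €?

Before the tax: set 226 − 6p = p + 72 → p* = €22, q* = 94.
With the tax collected from consumers, demand (in seller-price terms) shifts: qd = 226 − 6(p + 21).
New equilibrium: consumers pay €25, suppliers receive €4, q = 76. (Wedge: pb − ps = 21.)
Quantity falls by |ΔQ| = |94 − 76| = 18.
DWL = ½ · t · |ΔQ| = ½ · 21 · 18 = €189.

Deadweight loss = €189 thousand.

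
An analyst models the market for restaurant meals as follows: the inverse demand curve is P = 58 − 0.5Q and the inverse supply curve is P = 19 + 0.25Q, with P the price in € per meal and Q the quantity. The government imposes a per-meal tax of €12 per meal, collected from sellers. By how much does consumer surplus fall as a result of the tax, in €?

Consumer surplus falls by €352.

Rewrite in direct form: Qd = 116 − 2P and Qs = 4P − 76.
Before the tax: set 116 − 2P = 4P − 76 → P* = €32, Q* = 52.
With the tax collected from sellers, supply shifts: Qs = 4(P − 12) − 76.
Solving gives Q = 36 with consumers paying €40 and sellers receiving €28 (the €12 wedge).
ΔCS is the trapezoid between Q = 36 and Q = 52 of height €8: ½ · (52 + 36) · 8 = €352.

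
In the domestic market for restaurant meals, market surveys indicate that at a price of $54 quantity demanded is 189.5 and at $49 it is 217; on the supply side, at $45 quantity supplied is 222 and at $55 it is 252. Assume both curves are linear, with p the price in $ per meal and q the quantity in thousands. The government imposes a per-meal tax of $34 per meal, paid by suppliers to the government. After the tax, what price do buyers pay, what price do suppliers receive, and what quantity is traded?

Demand slope: (217 − 189.5)/(49 − 54) = -5.5, so qd = 486.5 − 5.5p.
Supply slope: (252 − 222)/(55 − 45) = 3, so qs = 3p + 87.
Without the tax, 486.5 − 5.5p = 3p + 87 gives 8.5p = 399.5, so p* = $47 and q* = 228.
With the tax collected from suppliers, supply shifts: qs = 3(p − 34) + 87.
Solving gives q = 162 with buyers paying $59 and suppliers receiving $25 (the $34 wedge).
The less price-elastic side of the market bears the larger share of a per-unit tax.

Buyers pay $59; suppliers receive $25; quantity = 162.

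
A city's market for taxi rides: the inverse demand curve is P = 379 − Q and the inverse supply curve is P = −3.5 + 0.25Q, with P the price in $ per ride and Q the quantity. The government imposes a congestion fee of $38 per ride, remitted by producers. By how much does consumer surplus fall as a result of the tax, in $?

Consumer surplus falls by $8840.32.

Rewrite in direct form: Qd = 379 − P and Qs = 4P + 14.
Without the tax, 379 − P = 4P + 14 gives 5P = 365, so P* = $73 and Q* = 306.
With the tax collected from producers, supply shifts: Qs = 4(P − 38) + 14.
Solving gives Q = 275.6 with buyers paying $103.4 and producers receiving $65.4 (the $38 wedge).
ΔCS is the trapezoid between Q = 275.6 and Q = 306 of height $30.4: ½ · (306 + 275.6) · 30.4 = $8840.32.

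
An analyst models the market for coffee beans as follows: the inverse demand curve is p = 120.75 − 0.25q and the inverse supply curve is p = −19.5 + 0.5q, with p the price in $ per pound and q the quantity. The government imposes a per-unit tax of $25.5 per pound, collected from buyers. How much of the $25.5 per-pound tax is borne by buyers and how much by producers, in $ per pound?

Buyers bear $8.5 per pound; producers bear $17 per pound.

Rewrite in direct form: qd = 483 − 4p and qs = 2p + 39.
Before the tax: set 483 − 4p = 2p + 39 → p* = $74, q* = 187.
With the tax collected from buyers, demand (in seller-price terms) shifts: qd = 483 − 4(p + 25.5).
Solving gives q = 153 with buyers paying $82.5 and producers receiving $57 (the $25.5 wedge).
Burden on buyers: $8.5; on producers: $17. (They sum to $25.5.)
The less price-elastic side of the market bears the larger share of a per-unit tax.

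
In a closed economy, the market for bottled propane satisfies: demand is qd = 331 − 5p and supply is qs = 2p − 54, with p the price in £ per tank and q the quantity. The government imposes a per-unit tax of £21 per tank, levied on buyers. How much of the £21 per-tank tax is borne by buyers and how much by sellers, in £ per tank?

Buyers bear £6 per tank; sellers bear £15 per tank.

Without the tax, 331 − 5p = 2p − 54 gives 7p = 385, so p* = £55 and q* = 56.
With the tax collected from buyers, demand (in seller-price terms) shifts: qd = 331 − 5(p + 21).
New equilibrium: buyers pay £61, sellers receive £40, q = 26. (Wedge: pb − ps = 21.)
Burden on buyers: £6; on sellers: £15. (They sum to £21.)
The less price-elastic side of the market bears the larger share of a per-unit tax.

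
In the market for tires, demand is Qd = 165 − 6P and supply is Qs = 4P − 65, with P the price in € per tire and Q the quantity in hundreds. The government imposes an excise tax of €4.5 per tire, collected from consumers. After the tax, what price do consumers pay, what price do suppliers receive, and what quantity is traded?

Before the tax: set 165 − 6P = 4P − 65 → P* = €23, Q* = 27.
With the tax collected from consumers, demand (in seller-price terms) shifts: Qd = 165 − 6(P + 4.5).
New equilibrium: consumers pay €24.8, suppliers receive €20.3, Q = 16.2. (Wedge: Pb − Ps = 4.5.)
The less price-elastic side of the market bears the larger share of a per-unit tax.

Consumers pay €24.8; suppliers receive €20.3; quantity = 16.2.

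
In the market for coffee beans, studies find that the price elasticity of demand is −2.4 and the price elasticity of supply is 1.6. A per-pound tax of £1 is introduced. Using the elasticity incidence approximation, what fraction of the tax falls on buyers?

Incidence ratio: buyers' share ≈ εs / (εs + |εd|) = 1.6 / (1.6 + 2.4) = 0.4.
Supply is the less elastic side, so buyers bear the smaller share.

Buyers' share ≈ 0.4.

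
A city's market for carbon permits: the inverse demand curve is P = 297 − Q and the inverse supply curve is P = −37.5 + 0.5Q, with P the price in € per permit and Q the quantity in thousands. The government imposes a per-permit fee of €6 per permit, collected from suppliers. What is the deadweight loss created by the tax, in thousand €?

Rewrite in direct form: Qd = 297 − P and Qs = 2P + 75.
Without the tax, 297 − P = 2P + 75 gives 3P = 222, so P* = €74 and Q* = 223.
With the tax collected from suppliers, supply shifts: Qs = 2(P − 6) + 75.
New equilibrium: buyers pay €78, suppliers receive €72, Q = 219. (Wedge: Pb − Ps = 6.)
Quantity falls by |ΔQ| = |223 − 219| = 4.
DWL = ½ · t · |ΔQ| = ½ · 6 · 4 = €12.

Deadweight loss = €12 thousand.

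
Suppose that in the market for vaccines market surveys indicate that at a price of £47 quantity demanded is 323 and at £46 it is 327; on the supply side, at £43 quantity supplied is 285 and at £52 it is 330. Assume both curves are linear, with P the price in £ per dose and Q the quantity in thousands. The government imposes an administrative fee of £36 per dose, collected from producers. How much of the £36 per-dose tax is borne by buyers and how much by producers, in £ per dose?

Buyers bear £20 per dose; producers bear £16 per dose.

Demand slope: (327 − 323)/(46 − 47) = -4, so Qd = 511 − 4P.
Supply slope: (330 − 285)/(52 − 43) = 5, so Qs = 5P + 70.
Before the tax: set 511 − 4P = 5P + 70 → P* = £49, Q* = 315.
With the tax collected from producers, supply shifts: Qs = 5(P − 36) + 70.
Solving gives Q = 235 with buyers paying £69 and producers receiving £33 (the £36 wedge).
Burden on buyers: £20; on producers: £16. (They sum to £36.)
The less price-elastic side of the market bears the larger share of a per-unit tax.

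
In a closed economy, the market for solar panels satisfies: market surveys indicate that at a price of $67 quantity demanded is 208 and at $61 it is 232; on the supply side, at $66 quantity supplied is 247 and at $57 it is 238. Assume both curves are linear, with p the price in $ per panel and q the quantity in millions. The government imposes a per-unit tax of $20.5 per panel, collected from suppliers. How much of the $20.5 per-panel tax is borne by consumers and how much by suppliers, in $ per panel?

Consumers bear $4.1 per panel; suppliers bear $16.4 per panel.

Demand slope: (232 − 208)/(61 − 67) = -4, so qd = 476 − 4p.
Supply slope: (238 − 247)/(57 − 66) = 1, so qs = p + 181.
Before the tax: set 476 − 4p = p + 181 → p* = $59, q* = 240.
With the tax collected from suppliers, supply shifts: qs = (p − 20.5) + 181.
Solving gives q = 223.6 with consumers paying $63.1 and suppliers receiving $42.6 (the $20.5 wedge).
Burden on consumers: $4.1; on suppliers: $16.4. (They sum to $20.5.)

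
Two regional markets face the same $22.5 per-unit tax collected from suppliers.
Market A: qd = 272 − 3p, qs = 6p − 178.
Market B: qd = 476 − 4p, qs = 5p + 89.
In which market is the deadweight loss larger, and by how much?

Market A: pre-tax p* = $50, q* = 122; post-tax q = 77; deadweight loss = $506.25.
Market B: pre-tax p* = $43, q* = 304; post-tax q = 254; deadweight loss = $562.5.
Difference: $506.25 vs $562.5 → market B is larger by $56.25.

Market B, by $56.25.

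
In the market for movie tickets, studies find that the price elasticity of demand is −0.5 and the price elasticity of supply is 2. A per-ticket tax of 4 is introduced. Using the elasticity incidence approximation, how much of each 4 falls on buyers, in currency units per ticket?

Buyers bear ≈ 3.2 per ticket.

Incidence ratio: buyers' share ≈ εs / (εs + |εd|) = 2 / (2 + 0.5) = 0.8.
So buyers bear ≈ 0.8 × 4 = 3.2; suppliers bear 0.8.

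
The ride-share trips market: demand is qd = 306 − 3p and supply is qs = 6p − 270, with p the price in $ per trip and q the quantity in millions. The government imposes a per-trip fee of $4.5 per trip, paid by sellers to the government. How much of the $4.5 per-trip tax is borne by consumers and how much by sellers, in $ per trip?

Consumers bear $3 per trip; sellers bear $1.5 per trip.

Without the tax, 306 − 3p = 6p − 270 gives 9p = 576, so p* = $64 and q* = 114.
With the tax collected from sellers, supply shifts: qs = 6(p − 4.5) − 270.
Solving gives q = 105 with consumers paying $67 and sellers receiving $62.5 (the $4.5 wedge).
Burden on consumers: $3; on sellers: $1.5. (They sum to $4.5.)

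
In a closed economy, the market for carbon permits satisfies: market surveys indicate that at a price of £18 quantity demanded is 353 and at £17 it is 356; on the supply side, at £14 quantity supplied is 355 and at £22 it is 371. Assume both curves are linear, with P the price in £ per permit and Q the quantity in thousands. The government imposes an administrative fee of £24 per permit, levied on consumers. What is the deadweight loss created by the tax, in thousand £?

Demand slope: (356 − 353)/(17 − 18) = -3, so Qd = 407 − 3P.
Supply slope: (371 − 355)/(22 − 14) = 2, so Qs = 2P + 327.
Without the tax, 407 − 3P = 2P + 327 gives 5P = 80, so P* = £16 and Q* = 359.
With the tax collected from consumers, demand (in seller-price terms) shifts: Qd = 407 − 3(P + 24).
Solving gives Q = 330.2 with consumers paying £25.6 and sellers receiving £1.6 (the £24 wedge).
Quantity falls by |ΔQ| = |359 − 330.2| = 28.8.
DWL = ½ · t · |ΔQ| = ½ · 24 · 28.8 = £345.6.

Deadweight loss = £345.6 thousand.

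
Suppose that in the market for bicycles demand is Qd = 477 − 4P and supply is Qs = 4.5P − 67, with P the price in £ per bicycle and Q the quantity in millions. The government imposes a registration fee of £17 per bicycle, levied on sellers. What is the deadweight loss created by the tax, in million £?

Deadweight loss = £306 million.

Without the tax, 477 − 4P = 4.5P − 67 gives 8.5P = 544, so P* = £64 and Q* = 221.
With the tax collected from sellers, supply shifts: Qs = 4.5(P − 17) − 67.
Solving gives Q = 185 with buyers paying £73 and sellers receiving £56 (the £17 wedge).
Quantity falls by |ΔQ| = |221 − 185| = 36.
DWL = ½ · t · |ΔQ| = ½ · 17 · 36 = £306.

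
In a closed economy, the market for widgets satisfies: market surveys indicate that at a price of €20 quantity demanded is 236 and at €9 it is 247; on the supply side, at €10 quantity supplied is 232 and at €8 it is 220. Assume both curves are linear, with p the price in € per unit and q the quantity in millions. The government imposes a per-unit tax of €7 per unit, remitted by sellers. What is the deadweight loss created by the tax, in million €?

Deadweight loss = €21 million.

Demand slope: (247 − 236)/(9 − 20) = -1, so qd = 256 − p.
Supply slope: (220 − 232)/(8 − 10) = 6, so qs = 6p + 172.
Before the tax: set 256 − p = 6p + 172 → p* = €12, q* = 244.
With the tax collected from sellers, supply shifts: qs = 6(p − 7) + 172.
Solving gives q = 238 with consumers paying €18 and sellers receiving €11 (the €7 wedge).
Quantity falls by |ΔQ| = |244 − 238| = 6.
DWL = ½ · t · |ΔQ| = ½ · 7 · 6 = €21.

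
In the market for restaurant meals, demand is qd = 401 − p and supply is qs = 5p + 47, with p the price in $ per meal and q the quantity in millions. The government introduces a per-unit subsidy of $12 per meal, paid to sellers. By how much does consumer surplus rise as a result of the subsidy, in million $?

Consumer surplus rises by $3470 million.

Without the subsidy, 401 − p = 5p + 47 gives 6p = 354, so p* = $59 and q* = 342.
With a per-unit subsidy paid to sellers, each receives p + 12 per unit sold, so supply becomes qs = 5(p + 12) + 47.
Solving gives q = 352 with consumers paying $49 and sellers receiving $61 (the $12 wedge).
ΔCS is the trapezoid between Q = 352 and Q = 342 of height $10: ½ · (342 + 352) · 10 = $3470.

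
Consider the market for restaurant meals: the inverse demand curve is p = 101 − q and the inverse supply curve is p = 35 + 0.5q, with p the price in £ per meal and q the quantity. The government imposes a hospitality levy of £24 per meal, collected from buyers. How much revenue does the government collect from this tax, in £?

Inverting to q(p) form: qd = 101 − p; qs = 2p − 70.
Before the tax: set 101 − p = 2p − 70 → p* = £57, q* = 44.
With the tax collected from buyers, demand (in seller-price terms) shifts: qd = 101 − (p + 24).
Solving gives q = 28 with buyers paying £73 and producers receiving £49 (the £24 wedge).
Revenue = t · Q = 24 · 28 = £672.

Tax revenue = £672.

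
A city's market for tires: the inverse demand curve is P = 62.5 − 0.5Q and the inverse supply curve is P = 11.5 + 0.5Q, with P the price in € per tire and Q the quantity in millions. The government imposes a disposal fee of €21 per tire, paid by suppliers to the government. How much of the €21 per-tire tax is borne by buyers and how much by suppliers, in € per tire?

Buyers bear €10.5 per tire; suppliers bear €10.5 per tire.

Inverting to Q(P) form: Qd = 125 − 2P; Qs = 2P − 23.
Before the tax: set 125 − 2P = 2P − 23 → P* = €37, Q* = 51.
With the tax collected from suppliers, supply shifts: Qs = 2(P − 21) − 23.
New equilibrium: buyers pay €47.5, suppliers receive €26.5, Q = 30. (Wedge: Pb − Ps = 21.)
Burden on buyers: €10.5; on suppliers: €10.5. (They sum to €21.)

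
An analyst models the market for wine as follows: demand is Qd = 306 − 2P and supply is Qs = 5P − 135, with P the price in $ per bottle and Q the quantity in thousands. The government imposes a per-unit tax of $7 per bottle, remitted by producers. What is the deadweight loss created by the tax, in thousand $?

Without the tax, 306 − 2P = 5P − 135 gives 7P = 441, so P* = $63 and Q* = 180.
With the tax collected from producers, supply shifts: Qs = 5(P − 7) − 135.
Solving gives Q = 170 with consumers paying $68 and producers receiving $61 (the $7 wedge).
Quantity falls by |ΔQ| = |180 − 170| = 10.
DWL = ½ · t · |ΔQ| = ½ · 7 · 10 = $35.

Deadweight loss = $35 thousand.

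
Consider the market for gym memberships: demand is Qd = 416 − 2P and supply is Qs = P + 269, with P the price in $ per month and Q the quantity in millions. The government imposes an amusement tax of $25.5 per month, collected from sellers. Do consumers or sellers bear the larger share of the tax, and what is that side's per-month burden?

Before the tax: set 416 − 2P = P + 269 → P* = $49, Q* = 318.
With the tax collected from sellers, supply shifts: Qs = (P − 25.5) + 269.
Solving gives Q = 301 with consumers paying $57.5 and sellers receiving $32 (the $25.5 wedge).
Per-month burden: consumers $8.5, sellers $17.
Sellers take the larger share because supply is less price-elastic here (demand slope 2 vs supply slope 1).

Sellers bear the larger share: $17 per month.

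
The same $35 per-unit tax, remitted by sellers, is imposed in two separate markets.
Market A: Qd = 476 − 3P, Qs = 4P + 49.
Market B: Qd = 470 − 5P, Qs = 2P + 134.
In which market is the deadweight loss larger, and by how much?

Market A: pre-tax P* = $61, Q* = 293; post-tax Q = 233; deadweight loss = $1050.
Market B: pre-tax P* = $48, Q* = 230; post-tax Q = 180; deadweight loss = $875.
Difference: $1050 vs $875 → market A is larger by $175.

Market A, by $175.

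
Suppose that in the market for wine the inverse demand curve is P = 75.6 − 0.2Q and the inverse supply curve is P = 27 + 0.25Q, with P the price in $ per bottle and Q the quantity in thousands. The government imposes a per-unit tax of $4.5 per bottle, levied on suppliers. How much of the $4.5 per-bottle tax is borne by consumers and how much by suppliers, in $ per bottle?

Inverting to Q(P) form: Qd = 378 − 5P; Qs = 4P − 108.
Before the tax: set 378 − 5P = 4P − 108 → P* = $54, Q* = 108.
With the tax collected from suppliers, supply shifts: Qs = 4(P − 4.5) − 108.
New equilibrium: consumers pay $56, suppliers receive $51.5, Q = 98. (Wedge: Pb − Ps = 4.5.)
Burden on consumers: $2; on suppliers: $2.5. (They sum to $4.5.)

Consumers bear $2 per bottle; suppliers bear $2.5 per bottle.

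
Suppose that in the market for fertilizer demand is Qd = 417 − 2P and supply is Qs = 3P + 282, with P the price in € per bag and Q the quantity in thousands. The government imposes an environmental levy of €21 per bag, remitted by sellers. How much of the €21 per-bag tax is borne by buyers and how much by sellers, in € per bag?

Before the tax: set 417 − 2P = 3P + 282 → P* = €27, Q* = 363.
With the tax collected from sellers, supply shifts: Qs = 3(P − 21) + 282.
New equilibrium: buyers pay €39.6, sellers receive €18.6, Q = 337.8. (Wedge: Pb − Ps = 21.)
Burden on buyers: €12.6; on sellers: €8.4. (They sum to €21.)
The less price-elastic side of the market bears the larger share of a per-unit tax.

Buyers bear €12.6 per bag; sellers bear €8.4 per bag.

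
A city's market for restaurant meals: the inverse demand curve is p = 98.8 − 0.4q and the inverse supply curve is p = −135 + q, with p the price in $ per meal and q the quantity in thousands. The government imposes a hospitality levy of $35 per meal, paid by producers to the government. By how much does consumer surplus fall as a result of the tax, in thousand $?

Inverting to q(p) form: qd = 247 − 2.5p; qs = p + 135.
Without the tax, 247 − 2.5p = p + 135 gives 3.5p = 112, so p* = $32 and q* = 167.
With the tax collected from producers, supply shifts: qs = (p − 35) + 135.
New equilibrium: consumers pay $42, producers receive $7, q = 142. (Wedge: pb − ps = 35.)
ΔCS is the trapezoid between Q = 142 and Q = 167 of height $10: ½ · (167 + 142) · 10 = $1545.

Consumer surplus falls by $1545 thousand.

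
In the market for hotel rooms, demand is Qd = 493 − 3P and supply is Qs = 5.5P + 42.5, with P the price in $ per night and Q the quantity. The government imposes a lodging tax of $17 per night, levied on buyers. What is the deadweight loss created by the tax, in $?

Deadweight loss = $280.5.

Without the tax, 493 − 3P = 5.5P + 42.5 gives 8.5P = 450.5, so P* = $53 and Q* = 334.
With the tax collected from buyers, demand (in seller-price terms) shifts: Qd = 493 − 3(P + 17).
Solving gives Q = 301 with buyers paying $64 and sellers receiving $47 (the $17 wedge).
Quantity falls by |ΔQ| = |334 − 301| = 33.
DWL = ½ · t · |ΔQ| = ½ · 17 · 33 = $280.5.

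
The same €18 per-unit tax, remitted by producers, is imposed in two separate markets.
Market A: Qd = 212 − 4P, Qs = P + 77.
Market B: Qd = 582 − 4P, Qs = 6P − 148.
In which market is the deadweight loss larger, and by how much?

Market B, by €259.2.

Market A: pre-tax P* = €27, Q* = 104; post-tax Q = 89.6; deadweight loss = €129.6.
Market B: pre-tax P* = €73, Q* = 290; post-tax Q = 246.8; deadweight loss = €388.8.
Difference: €129.6 vs €388.8 → market B is larger by €259.2.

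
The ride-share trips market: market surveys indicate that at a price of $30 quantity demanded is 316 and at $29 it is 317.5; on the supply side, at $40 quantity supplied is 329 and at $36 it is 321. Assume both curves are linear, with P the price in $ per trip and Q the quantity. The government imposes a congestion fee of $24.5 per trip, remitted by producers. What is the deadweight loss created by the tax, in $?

Deadweight loss = $257.25.

Demand slope: (317.5 − 316)/(29 − 30) = -1.5, so Qd = 361 − 1.5P.
Supply slope: (321 − 329)/(36 − 40) = 2, so Qs = 2P + 249.
Before the tax: set 361 − 1.5P = 2P + 249 → P* = $32, Q* = 313.
With the tax collected from producers, supply shifts: Qs = 2(P − 24.5) + 249.
Solving gives Q = 292 with buyers paying $46 and producers receiving $21.5 (the $24.5 wedge).
Quantity falls by |ΔQ| = |313 − 292| = 21.
DWL = ½ · t · |ΔQ| = ½ · 24.5 · 21 = $257.25.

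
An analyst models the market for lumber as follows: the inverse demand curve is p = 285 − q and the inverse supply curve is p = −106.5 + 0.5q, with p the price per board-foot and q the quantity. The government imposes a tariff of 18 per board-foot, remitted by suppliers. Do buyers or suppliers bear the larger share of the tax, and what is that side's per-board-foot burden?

Buyers bear the larger share: 12 per board-foot.

Inverting to q(p) form: qd = 285 − p; qs = 2p + 213.
Without the tax, 285 − p = 2p + 213 gives 3p = 72, so p* = 24 and q* = 261.
With the tax collected from suppliers, supply shifts: qs = 2(p − 18) + 213.
New equilibrium: buyers pay 36, suppliers receive 18, q = 249. (Wedge: pb − ps = 18.)
Per-board-foot burden: buyers 12, suppliers 6.
Buyers take the larger share because demand is less price-elastic here (demand slope 1 vs supply slope 2).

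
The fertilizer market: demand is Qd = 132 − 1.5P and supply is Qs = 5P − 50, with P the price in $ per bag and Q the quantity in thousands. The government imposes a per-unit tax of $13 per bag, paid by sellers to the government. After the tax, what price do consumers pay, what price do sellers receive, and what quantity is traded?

Consumers pay $38; sellers receive $25; quantity = 75.

Before the tax: set 132 − 1.5P = 5P − 50 → P* = $28, Q* = 90.
With the tax collected from sellers, supply shifts: Qs = 5(P − 13) − 50.
Solving gives Q = 75 with consumers paying $38 and sellers receiving $25 (the $13 wedge).
The less price-elastic side of the market bears the larger share of a per-unit tax.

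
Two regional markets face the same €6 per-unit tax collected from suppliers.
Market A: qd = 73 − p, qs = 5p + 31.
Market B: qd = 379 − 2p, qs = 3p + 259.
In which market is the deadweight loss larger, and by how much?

Market A: pre-tax p* = €7, q* = 66; post-tax q = 61; deadweight loss = €15.
Market B: pre-tax p* = €24, q* = 331; post-tax q = 323.8; deadweight loss = €21.6.
Difference: €15 vs €21.6 → market B is larger by €6.6.

Market B, by €6.6.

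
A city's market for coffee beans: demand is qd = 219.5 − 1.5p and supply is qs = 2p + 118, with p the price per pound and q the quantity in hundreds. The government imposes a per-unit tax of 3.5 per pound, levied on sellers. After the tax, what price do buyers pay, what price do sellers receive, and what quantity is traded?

Buyers pay 31; sellers receive 27.5; quantity = 173.

Before the tax: set 219.5 − 1.5p = 2p + 118 → p* = 29, q* = 176.
With the tax collected from sellers, supply shifts: qs = 2(p − 3.5) + 118.
New equilibrium: buyers pay 31, sellers receive 27.5, q = 173. (Wedge: pb − ps = 3.5.)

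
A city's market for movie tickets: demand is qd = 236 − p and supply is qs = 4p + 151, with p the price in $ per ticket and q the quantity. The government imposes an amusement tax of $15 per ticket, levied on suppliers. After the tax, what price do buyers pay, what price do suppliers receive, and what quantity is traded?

Buyers pay $29; suppliers receive $14; quantity = 207.

Before the tax: set 236 − p = 4p + 151 → p* = $17, q* = 219.
With the tax collected from suppliers, supply shifts: qs = 4(p − 15) + 151.
New equilibrium: buyers pay $29, suppliers receive $14, q = 207. (Wedge: pb − ps = 15.)
The less price-elastic side of the market bears the larger share of a per-unit tax.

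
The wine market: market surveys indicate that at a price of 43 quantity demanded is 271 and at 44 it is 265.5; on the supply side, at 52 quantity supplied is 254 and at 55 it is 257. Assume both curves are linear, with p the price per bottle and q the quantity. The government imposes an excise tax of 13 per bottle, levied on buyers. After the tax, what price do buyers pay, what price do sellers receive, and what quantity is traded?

Buyers pay 49; sellers receive 36; quantity = 238.

Demand slope: (265.5 − 271)/(44 − 43) = -5.5, so qd = 507.5 − 5.5p.
Supply slope: (257 − 254)/(55 − 52) = 1, so qs = p + 202.
Before the tax: set 507.5 − 5.5p = p + 202 → p* = 47, q* = 249.
With the tax collected from buyers, demand (in seller-price terms) shifts: qd = 507.5 − 5.5(p + 13).
New equilibrium: buyers pay 49, sellers receive 36, q = 238. (Wedge: pb − ps = 13.)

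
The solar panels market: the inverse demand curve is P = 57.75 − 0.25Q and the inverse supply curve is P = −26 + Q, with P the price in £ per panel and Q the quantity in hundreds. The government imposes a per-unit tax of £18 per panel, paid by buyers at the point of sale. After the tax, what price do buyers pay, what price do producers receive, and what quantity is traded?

Buyers pay £44.6; producers receive £26.6; quantity = 52.6.

Inverting to Q(P) form: Qd = 231 − 4P; Qs = P + 26.
Without the tax, 231 − 4P = P + 26 gives 5P = 205, so P* = £41 and Q* = 67.
With the tax collected from buyers, demand (in seller-price terms) shifts: Qd = 231 − 4(P + 18).
Solving gives Q = 52.6 with buyers paying £44.6 and producers receiving £26.6 (the £18 wedge).
The less price-elastic side of the market bears the larger share of a per-unit tax.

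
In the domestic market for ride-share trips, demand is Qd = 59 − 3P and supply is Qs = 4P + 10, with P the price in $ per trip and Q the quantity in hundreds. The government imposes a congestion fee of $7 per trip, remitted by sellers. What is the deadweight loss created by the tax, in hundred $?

Deadweight loss = $42 hundred.

Before the tax: set 59 − 3P = 4P + 10 → P* = $7, Q* = 38.
With the tax collected from sellers, supply shifts: Qs = 4(P − 7) + 10.
New equilibrium: buyers pay $11, sellers receive $4, Q = 26. (Wedge: Pb − Ps = 7.)
Quantity falls by |ΔQ| = |38 − 26| = 12.
DWL = ½ · t · |ΔQ| = ½ · 7 · 12 = $42.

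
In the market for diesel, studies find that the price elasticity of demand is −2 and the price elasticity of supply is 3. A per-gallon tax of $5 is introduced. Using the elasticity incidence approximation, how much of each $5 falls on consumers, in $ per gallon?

Consumers bear ≈ $3 per gallon.

Incidence ratio: consumers' share ≈ εs / (εs + |εd|) = 3 / (3 + 2) = 0.6.
So consumers bear ≈ 0.6 × $5 = $3; producers bear $2.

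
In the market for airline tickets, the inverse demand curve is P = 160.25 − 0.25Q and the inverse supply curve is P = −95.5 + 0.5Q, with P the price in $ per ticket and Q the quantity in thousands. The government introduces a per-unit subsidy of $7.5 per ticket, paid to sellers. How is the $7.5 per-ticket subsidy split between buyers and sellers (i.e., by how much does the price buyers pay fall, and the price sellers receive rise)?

Buyers gain $2.5 per ticket; sellers gain $5 per ticket.

Rewrite in direct form: Qd = 641 − 4P and Qs = 2P + 191.
Before the subsidy: set 641 − 4P = 2P + 191 → P* = $75, Q* = 341.
With a per-unit subsidy paid to sellers, each receives P + 7.5 per unit sold, so supply becomes Qs = 2(P + 7.5) + 191.
New equilibrium: buyers pay $72.5, sellers receive $80, Q = 351. (Wedge: Pb − Ps = −7.5.)
Gain to buyers: $2.5; to sellers: $5. (They sum to $7.5.)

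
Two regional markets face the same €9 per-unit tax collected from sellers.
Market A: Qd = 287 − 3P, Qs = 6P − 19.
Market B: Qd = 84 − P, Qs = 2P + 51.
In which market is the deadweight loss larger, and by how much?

Market A: pre-tax P* = €34, Q* = 185; post-tax Q = 167; deadweight loss = €81.
Market B: pre-tax P* = €11, Q* = 73; post-tax Q = 67; deadweight loss = €27.
Difference: €81 vs €27 → market A is larger by €54.

Market A, by €54.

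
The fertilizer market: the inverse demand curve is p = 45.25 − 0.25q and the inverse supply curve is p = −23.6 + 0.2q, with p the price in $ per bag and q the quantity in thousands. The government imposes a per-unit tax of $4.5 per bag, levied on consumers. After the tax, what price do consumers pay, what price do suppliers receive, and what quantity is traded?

Consumers pay $9.5; suppliers receive $5; quantity = 143.

Inverting to q(p) form: qd = 181 − 4p; qs = 5p + 118.
Without the tax, 181 − 4p = 5p + 118 gives 9p = 63, so p* = $7 and q* = 153.
With the tax collected from consumers, demand (in seller-price terms) shifts: qd = 181 − 4(p + 4.5).
Solving gives q = 143 with consumers paying $9.5 and suppliers receiving $5 (the $4.5 wedge).
The less price-elastic side of the market bears the larger share of a per-unit tax.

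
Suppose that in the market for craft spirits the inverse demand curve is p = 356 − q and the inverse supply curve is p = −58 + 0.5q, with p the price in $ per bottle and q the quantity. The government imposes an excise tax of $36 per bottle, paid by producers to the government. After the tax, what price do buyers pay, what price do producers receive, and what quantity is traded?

Buyers pay $104; producers receive $68; quantity = 252.

Rewrite in direct form: qd = 356 − p and qs = 2p + 116.
Before the tax: set 356 − p = 2p + 116 → p* = $80, q* = 276.
With the tax collected from producers, supply shifts: qs = 2(p − 36) + 116.
Solving gives q = 252 with buyers paying $104 and producers receiving $68 (the $36 wedge).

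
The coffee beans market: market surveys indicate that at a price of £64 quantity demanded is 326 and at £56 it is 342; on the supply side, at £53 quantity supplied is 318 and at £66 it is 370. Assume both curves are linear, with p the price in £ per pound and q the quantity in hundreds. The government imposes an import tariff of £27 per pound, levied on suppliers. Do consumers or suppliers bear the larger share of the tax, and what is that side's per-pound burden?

Demand slope: (342 − 326)/(56 − 64) = -2, so qd = 454 − 2p.
Supply slope: (370 − 318)/(66 − 53) = 4, so qs = 4p + 106.
Without the tax, 454 − 2p = 4p + 106 gives 6p = 348, so p* = £58 and q* = 338.
With the tax collected from suppliers, supply shifts: qs = 4(p − 27) + 106.
Solving gives q = 302 with consumers paying £76 and suppliers receiving £49 (the £27 wedge).
Per-pound burden: consumers £18, suppliers £9.
Consumers take the larger share because demand is less price-elastic here (demand slope 2 vs supply slope 4).

Consumers bear the larger share: £18 per pound.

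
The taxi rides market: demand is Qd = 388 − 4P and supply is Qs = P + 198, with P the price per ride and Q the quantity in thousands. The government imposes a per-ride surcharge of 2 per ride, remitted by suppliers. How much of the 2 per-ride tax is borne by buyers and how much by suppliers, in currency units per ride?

Buyers bear 0.4 per ride; suppliers bear 1.6 per ride.

Before the tax: set 388 − 4P = P + 198 → P* = 38, Q* = 236.
With the tax collected from suppliers, supply shifts: Qs = (P − 2) + 198.
New equilibrium: buyers pay 38.4, suppliers receive 36.4, Q = 234.4. (Wedge: Pb − Ps = 2.)
Burden on buyers: 0.4; on suppliers: 1.6. (They sum to 2.)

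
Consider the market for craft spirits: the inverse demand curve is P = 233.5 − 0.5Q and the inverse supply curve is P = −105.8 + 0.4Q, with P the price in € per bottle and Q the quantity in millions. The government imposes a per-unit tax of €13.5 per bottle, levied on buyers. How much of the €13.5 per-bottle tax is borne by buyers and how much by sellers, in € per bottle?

Rewrite in direct form: Qd = 467 − 2P and Qs = 2.5P + 264.5.
Without the tax, 467 − 2P = 2.5P + 264.5 gives 4.5P = 202.5, so P* = €45 and Q* = 377.
With the tax collected from buyers, demand (in seller-price terms) shifts: Qd = 467 − 2(P + 13.5).
New equilibrium: buyers pay €52.5, sellers receive €39, Q = 362. (Wedge: Pb − Ps = 13.5.)
Burden on buyers: €7.5; on sellers: €6. (They sum to €13.5.)
The less price-elastic side of the market bears the larger share of a per-unit tax.

Buyers bear €7.5 per bottle; sellers bear €6 per bottle.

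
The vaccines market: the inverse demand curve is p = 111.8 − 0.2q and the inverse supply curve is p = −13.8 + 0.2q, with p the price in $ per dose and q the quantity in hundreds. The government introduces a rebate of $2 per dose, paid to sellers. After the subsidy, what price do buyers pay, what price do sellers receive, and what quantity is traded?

Inverting to q(p) form: qd = 559 − 5p; qs = 5p + 69.
Before the subsidy: set 559 − 5p = 5p + 69 → p* = $49, q* = 314.
With a per-unit subsidy paid to sellers, each receives p + 2 per unit sold, so supply becomes qs = 5(p + 2) + 69.
New equilibrium: buyers pay $48, sellers receive $50, q = 319. (Wedge: pb − ps = −2.)

Buyers pay $48; sellers receive $50; quantity = 319.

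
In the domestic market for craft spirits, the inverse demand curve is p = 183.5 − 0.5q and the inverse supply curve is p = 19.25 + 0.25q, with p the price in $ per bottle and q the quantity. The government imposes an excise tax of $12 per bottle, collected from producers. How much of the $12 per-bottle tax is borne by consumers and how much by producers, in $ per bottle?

Consumers bear $8 per bottle; producers bear $4 per bottle.

Rewrite in direct form: qd = 367 − 2p and qs = 4p − 77.
Before the tax: set 367 − 2p = 4p − 77 → p* = $74, q* = 219.
With the tax collected from producers, supply shifts: qs = 4(p − 12) − 77.
Solving gives q = 203 with consumers paying $82 and producers receiving $70 (the $12 wedge).
Burden on consumers: $8; on producers: $4. (They sum to $12.)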